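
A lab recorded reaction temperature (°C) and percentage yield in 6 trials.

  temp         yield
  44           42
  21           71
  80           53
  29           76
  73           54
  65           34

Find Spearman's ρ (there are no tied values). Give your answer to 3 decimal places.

Rank temp: 3, 1, 6, 2, 5, 4
Rank yield: 2, 5, 3, 6, 4, 1
d = rank(temp) − rank(yield): 1, -4, 3, -4, 1, 3; Σd² = 52
ρ = 1 − 6Σd² / [n(n²−1)] = 1 − 6×52 / (6×35) = 1 − 312/210 ≈ -0.486

-0.486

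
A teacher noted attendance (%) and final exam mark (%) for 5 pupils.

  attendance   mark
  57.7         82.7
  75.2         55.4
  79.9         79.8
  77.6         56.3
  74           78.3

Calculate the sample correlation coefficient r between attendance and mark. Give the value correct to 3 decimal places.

-0.451

n = 5, Σx = 364.4, Σy = 352.5, Σx² = 26866.1, Σy² = 25577.07, Σxy = 25476.97
nΣxy − ΣxΣy = 127384.85 − 128451 = -1066.15
nΣx² − (Σx)² = 134330.5 − 132787.36 = 1543.14; nΣy² − (Σy)² = 127885.35 − 124256.25 = 3629.1
r = -1066.15 / √(1543.14 × 3629.1) = -1066.15 / 2366.4762 ≈ -0.451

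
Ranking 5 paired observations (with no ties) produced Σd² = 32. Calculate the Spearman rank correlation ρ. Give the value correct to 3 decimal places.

-0.600

ρ = 1 − 6Σd² / [n(n²−1)] = 1 − 6×32 / (5×24)
  = 1 − 192/120 = 1 − 1.6000 ≈ -0.600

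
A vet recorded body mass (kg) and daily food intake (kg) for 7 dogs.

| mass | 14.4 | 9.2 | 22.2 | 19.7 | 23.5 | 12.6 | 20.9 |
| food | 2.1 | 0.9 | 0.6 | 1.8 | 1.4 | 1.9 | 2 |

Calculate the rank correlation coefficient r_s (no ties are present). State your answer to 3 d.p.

-0.214

Rank mass: 3, 1, 6, 4, 7, 2, 5
Rank food: 7, 2, 1, 4, 3, 5, 6
d = rank(mass) − rank(food): -4, -1, 5, 0, 4, -3, -1; Σd² = 68
ρ = 1 − 6Σd² / [n(n²−1)] = 1 − 6×68 / (7×48) = 1 − 408/336 ≈ -0.214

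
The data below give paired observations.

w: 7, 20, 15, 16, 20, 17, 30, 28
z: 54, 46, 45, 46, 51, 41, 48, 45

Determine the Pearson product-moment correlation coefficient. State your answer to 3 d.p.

n = 8, Σw = 153, Σz = 376, Σw² = 3303, Σz² = 17784, Σwz = 7126
nΣwz − ΣwΣz = 57008 − 57528 = -520
nΣw² − (Σw)² = 26424 − 23409 = 3015; nΣz² − (Σz)² = 142272 − 141376 = 896
r = -520 / √(3015 × 896) = -520 / 1643.6058 ≈ -0.316

-0.316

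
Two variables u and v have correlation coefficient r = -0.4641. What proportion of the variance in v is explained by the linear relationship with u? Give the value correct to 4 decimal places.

0.2154

r² = (-0.4641)² = 0.2154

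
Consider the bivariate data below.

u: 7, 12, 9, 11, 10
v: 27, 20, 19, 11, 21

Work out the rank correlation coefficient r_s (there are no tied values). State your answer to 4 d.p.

Rank u: 1, 5, 2, 4, 3
Rank v: 5, 3, 2, 1, 4
d = rank(u) − rank(v): -4, 2, 0, 3, -1; Σd² = 30
ρ = 1 − 6Σd² / [n(n²−1)] = 1 − 6×30 / (5×24) = 1 − 180/120 ≈ -0.5000

-0.5000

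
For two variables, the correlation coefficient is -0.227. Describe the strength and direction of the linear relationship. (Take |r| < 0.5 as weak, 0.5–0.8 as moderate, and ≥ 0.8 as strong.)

r = -0.227 < 0 so the relationship is negative.
|r| = 0.227, which falls in the weak range.

weak negative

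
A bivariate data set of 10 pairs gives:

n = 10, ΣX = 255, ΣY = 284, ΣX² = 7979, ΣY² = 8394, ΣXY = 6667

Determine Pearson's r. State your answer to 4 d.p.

-0.8258

r = (nΣXY − ΣXΣY) / √[(nΣX² − (ΣX)²)(nΣY² − (ΣY)²)]
Numerator: 10×6667 − 255×284 = -5750
Denominator: √[(79790 − 65025)(83940 − 80656)] = √[14765 × 3284] = 6963.3512
r = -5750 / 6963.3512 ≈ -0.8258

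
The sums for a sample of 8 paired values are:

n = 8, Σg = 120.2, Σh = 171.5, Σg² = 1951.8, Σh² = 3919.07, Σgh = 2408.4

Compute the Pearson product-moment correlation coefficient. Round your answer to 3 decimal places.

r = (nΣgh − ΣgΣh) / √[(nΣg² − (Σg)²)(nΣh² − (Σh)²)]
Numerator: 8×2408.4 − 120.2×171.5 = -1347.1
Denominator: √[(15614.4 − 14448.04)(31352.56 − 29412.25)] = √[1166.36 × 1940.31] = 1504.3603
r = -1347.1 / 1504.3603 ≈ -0.895

-0.895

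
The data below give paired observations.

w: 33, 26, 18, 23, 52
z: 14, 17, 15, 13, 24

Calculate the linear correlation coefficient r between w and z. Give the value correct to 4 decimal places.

0.8502

n = 5, Σw = 152, Σz = 83, Σw² = 5322, Σz² = 1455, Σwz = 2721
nΣwz − ΣwΣz = 13605 − 12616 = 989
nΣw² − (Σw)² = 26610 − 23104 = 3506; nΣz² − (Σz)² = 7275 − 6889 = 386
r = 989 / √(3506 × 386) = 989 / 1163.3211 ≈ 0.8502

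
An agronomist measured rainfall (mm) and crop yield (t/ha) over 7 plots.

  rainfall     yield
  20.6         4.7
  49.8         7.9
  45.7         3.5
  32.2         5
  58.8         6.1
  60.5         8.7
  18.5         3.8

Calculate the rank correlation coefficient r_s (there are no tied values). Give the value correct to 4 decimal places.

Rank rainfall: 2, 5, 4, 3, 6, 7, 1
Rank yield: 3, 6, 1, 4, 5, 7, 2
d = rank(rainfall) − rank(yield): -1, -1, 3, -1, 1, 0, -1; Σd² = 14
ρ = 1 − 6Σd² / [n(n²−1)] = 1 − 6×14 / (7×48) = 1 − 84/336 ≈ 0.7500

0.7500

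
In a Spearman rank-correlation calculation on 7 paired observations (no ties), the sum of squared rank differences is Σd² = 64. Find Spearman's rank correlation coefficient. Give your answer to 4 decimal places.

ρ = 1 − 6Σd² / [n(n²−1)] = 1 − 6×64 / (7×48)
  = 1 − 384/336 = 1 − 1.14286 ≈ -0.1429

-0.1429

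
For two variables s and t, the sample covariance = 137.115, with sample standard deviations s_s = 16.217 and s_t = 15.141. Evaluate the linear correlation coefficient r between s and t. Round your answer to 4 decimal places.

0.5584

r = Cov(s,t) / (s_s · s_t) = 137.115 / (16.217 × 15.141)
  = 137.115 / 245.5416 ≈ 0.5584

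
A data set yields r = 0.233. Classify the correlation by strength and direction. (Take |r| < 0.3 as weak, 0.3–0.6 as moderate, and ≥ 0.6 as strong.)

weak positive

r = 0.233 > 0 so the relationship is positive.
|r| = 0.233, which falls in the weak range.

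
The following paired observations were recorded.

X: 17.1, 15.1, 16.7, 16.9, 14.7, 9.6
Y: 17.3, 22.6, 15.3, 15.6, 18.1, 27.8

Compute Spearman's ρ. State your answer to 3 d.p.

-0.714

Rank X: 6, 3, 4, 5, 2, 1
Rank Y: 3, 5, 1, 2, 4, 6
d = rank(X) − rank(Y): 3, -2, 3, 3, -2, -5; Σd² = 60
ρ = 1 − 6Σd² / [n(n²−1)] = 1 − 6×60 / (6×35) = 1 − 360/210 ≈ -0.714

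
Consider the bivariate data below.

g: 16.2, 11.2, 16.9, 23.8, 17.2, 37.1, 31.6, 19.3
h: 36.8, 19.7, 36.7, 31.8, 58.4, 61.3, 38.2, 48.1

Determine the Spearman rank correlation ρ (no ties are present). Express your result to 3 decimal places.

0.595

Rank g: 2, 1, 3, 6, 4, 8, 7, 5
Rank h: 4, 1, 3, 2, 7, 8, 5, 6
d = rank(g) − rank(h): -2, 0, 0, 4, -3, 0, 2, -1; Σd² = 34
ρ = 1 − 6Σd² / [n(n²−1)] = 1 − 6×34 / (8×63) = 1 − 204/504 ≈ 0.595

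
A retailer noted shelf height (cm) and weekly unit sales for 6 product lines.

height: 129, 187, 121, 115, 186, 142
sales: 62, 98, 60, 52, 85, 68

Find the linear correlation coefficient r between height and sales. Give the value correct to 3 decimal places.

0.969

n = 6, Σx = 880, Σy = 425, Σx² = 134236, Σy² = 31601, Σxy = 65030
nΣxy − ΣxΣy = 390180 − 374000 = 16180
nΣx² − (Σx)² = 805416 − 774400 = 31016; nΣy² − (Σy)² = 189606 − 180625 = 8981
r = 16180 / √(31016 × 8981) = 16180 / 16689.9579 ≈ 0.969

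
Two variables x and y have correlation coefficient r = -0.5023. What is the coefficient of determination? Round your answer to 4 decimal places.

0.2523

r² = (-0.5023)² = 0.2523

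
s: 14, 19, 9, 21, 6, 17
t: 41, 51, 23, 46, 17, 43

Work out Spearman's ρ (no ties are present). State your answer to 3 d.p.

Rank s: 3, 5, 2, 6, 1, 4
Rank t: 3, 6, 2, 5, 1, 4
d = rank(s) − rank(t): 0, -1, 0, 1, 0, 0; Σd² = 2
ρ = 1 − 6Σd² / [n(n²−1)] = 1 − 6×2 / (6×35) = 1 − 12/210 ≈ 0.943

0.943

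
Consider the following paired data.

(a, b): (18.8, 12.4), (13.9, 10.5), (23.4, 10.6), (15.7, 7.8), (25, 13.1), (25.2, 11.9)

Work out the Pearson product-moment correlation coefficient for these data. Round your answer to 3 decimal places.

0.624

n = 6, Σa = 122, Σb = 66.3, Σa² = 2600.74, Σb² = 750.43, Σab = 1376.95
nΣab − ΣaΣb = 8261.7 − 8088.6 = 173.1
nΣa² − (Σa)² = 15604.44 − 14884 = 720.44; nΣb² − (Σb)² = 4502.58 − 4395.69 = 106.89
r = 173.1 / √(720.44 × 106.89) = 173.1 / 277.5028 ≈ 0.624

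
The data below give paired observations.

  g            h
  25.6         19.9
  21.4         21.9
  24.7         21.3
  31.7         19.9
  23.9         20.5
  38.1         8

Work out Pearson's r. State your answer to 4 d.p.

-0.8865

n = 6, Σg = 165.4, Σh = 111.5, Σg² = 4751.12, Σh² = 2209.57, Σgh = 2929.79
nΣgh − ΣgΣh = 17578.74 − 18442.1 = -863.36
nΣg² − (Σg)² = 28506.72 − 27357.16 = 1149.56; nΣh² − (Σh)² = 13257.42 − 12432.25 = 825.17
r = -863.36 / √(1149.56 × 825.17) = -863.36 / 973.9520 ≈ -0.8865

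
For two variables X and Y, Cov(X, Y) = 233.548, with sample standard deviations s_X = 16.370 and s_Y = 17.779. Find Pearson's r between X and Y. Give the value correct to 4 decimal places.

0.8025

r = Cov(X,Y) / (s_X · s_Y) = 233.548 / (16.370 × 17.779)
  = 233.548 / 291.0422 ≈ 0.8025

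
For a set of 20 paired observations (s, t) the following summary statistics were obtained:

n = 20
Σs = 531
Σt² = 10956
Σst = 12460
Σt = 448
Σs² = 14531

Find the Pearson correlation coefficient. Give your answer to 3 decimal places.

0.896

r = (nΣst − ΣsΣt) / √[(nΣs² − (Σs)²)(nΣt² − (Σt)²)]
Numerator: 20×12460 − 531×448 = 11312
Denominator: √[(290620 − 281961)(219120 − 200704)] = √[8659 × 18416] = 12627.9113
r = 11312 / 12627.9113 ≈ 0.896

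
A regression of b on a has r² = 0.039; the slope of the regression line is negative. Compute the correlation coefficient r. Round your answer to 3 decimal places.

|r| = √0.039 = 0.197
The association is negative, so r = −0.197.

-0.197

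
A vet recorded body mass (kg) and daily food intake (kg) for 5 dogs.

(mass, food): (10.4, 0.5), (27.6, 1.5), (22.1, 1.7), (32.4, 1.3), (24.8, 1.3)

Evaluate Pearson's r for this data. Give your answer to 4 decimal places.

n = 5, Σx = 117.3, Σy = 6.3, Σx² = 3023.13, Σy² = 8.77, Σxy = 158.53
nΣxy − ΣxΣy = 792.65 − 738.99 = 53.66
nΣx² − (Σx)² = 15115.65 − 13759.29 = 1356.36; nΣy² − (Σy)² = 43.85 − 39.69 = 4.16
r = 53.66 / √(1356.36 × 4.16) = 53.66 / 75.1163 ≈ 0.7144

0.7144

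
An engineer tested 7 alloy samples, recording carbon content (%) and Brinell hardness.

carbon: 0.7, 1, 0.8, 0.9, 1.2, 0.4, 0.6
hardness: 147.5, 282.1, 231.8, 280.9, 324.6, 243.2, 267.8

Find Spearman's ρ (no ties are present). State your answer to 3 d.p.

Rank carbon: 3, 6, 4, 5, 7, 1, 2
Rank hardness: 1, 6, 2, 5, 7, 3, 4
d = rank(carbon) − rank(hardness): 2, 0, 2, 0, 0, -2, -2; Σd² = 16
ρ = 1 − 6Σd² / [n(n²−1)] = 1 − 6×16 / (7×48) = 1 − 96/336 ≈ 0.714

0.714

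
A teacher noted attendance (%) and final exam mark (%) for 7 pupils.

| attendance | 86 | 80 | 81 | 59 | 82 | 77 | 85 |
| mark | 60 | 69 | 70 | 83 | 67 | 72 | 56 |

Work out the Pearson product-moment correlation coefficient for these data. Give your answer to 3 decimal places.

n = 7, Σx = 550, Σy = 477, Σx² = 43716, Σy² = 32959, Σxy = 37045
nΣxy − ΣxΣy = 259315 − 262350 = -3035
nΣx² − (Σx)² = 306012 − 302500 = 3512; nΣy² − (Σy)² = 230713 − 227529 = 3184
r = -3035 / √(3512 × 3184) = -3035 / 3343.9809 ≈ -0.908

-0.908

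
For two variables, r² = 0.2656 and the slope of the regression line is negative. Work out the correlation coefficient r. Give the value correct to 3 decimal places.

|r| = √0.2656 = 0.515
The association is negative, so r = −0.515.

-0.515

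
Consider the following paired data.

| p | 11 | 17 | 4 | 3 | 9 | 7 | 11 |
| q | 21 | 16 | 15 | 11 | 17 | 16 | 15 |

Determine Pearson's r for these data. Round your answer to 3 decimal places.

n = 7, Σp = 62, Σq = 111, Σp² = 686, Σq² = 1813, Σpq = 1026
nΣpq − ΣpΣq = 7182 − 6882 = 300
nΣp² − (Σp)² = 4802 − 3844 = 958; nΣq² − (Σq)² = 12691 − 12321 = 370
r = 300 / √(958 × 370) = 300 / 595.3654 ≈ 0.504

0.504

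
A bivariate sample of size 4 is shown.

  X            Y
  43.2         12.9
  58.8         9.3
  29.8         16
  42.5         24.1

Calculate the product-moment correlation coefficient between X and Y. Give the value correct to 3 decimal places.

n = 4, ΣX = 174.3, ΣY = 62.3, ΣX² = 8017.97, ΣY² = 1089.71, ΣXY = 2605.17
nΣXY − ΣXΣY = 10420.68 − 10858.89 = -438.21
nΣX² − (ΣX)² = 32071.88 − 30380.49 = 1691.39; nΣY² − (ΣY)² = 4358.84 − 3881.29 = 477.55
r = -438.21 / √(1691.39 × 477.55) = -438.21 / 898.7343 ≈ -0.488

-0.488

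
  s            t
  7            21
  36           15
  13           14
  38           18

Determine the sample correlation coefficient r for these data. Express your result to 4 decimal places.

-0.3002

n = 4, Σs = 94, Σt = 68, Σs² = 2958, Σt² = 1186, Σst = 1553
nΣst − ΣsΣt = 6212 − 6392 = -180
nΣs² − (Σs)² = 11832 − 8836 = 2996; nΣt² − (Σt)² = 4744 − 4624 = 120
r = -180 / √(2996 × 120) = -180 / 599.5999 ≈ -0.3002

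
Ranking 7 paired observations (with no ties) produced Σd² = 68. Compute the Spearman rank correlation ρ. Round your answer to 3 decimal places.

-0.214

ρ = 1 − 6Σd² / [n(n²−1)] = 1 − 6×68 / (7×48)
  = 1 − 408/336 = 1 − 1.2143 ≈ -0.214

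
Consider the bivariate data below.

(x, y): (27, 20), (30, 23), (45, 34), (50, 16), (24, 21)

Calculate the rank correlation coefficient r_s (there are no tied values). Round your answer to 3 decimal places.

-0.100

Rank x: 2, 3, 4, 5, 1
Rank y: 2, 4, 5, 1, 3
d = rank(x) − rank(y): 0, -1, -1, 4, -2; Σd² = 22
ρ = 1 − 6Σd² / [n(n²−1)] = 1 − 6×22 / (5×24) = 1 − 132/120 ≈ -0.100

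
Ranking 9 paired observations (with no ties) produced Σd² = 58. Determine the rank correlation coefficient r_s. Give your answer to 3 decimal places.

0.517

ρ = 1 − 6Σd² / [n(n²−1)] = 1 − 6×58 / (9×80)
  = 1 − 348/720 = 1 − 0.4833 ≈ 0.517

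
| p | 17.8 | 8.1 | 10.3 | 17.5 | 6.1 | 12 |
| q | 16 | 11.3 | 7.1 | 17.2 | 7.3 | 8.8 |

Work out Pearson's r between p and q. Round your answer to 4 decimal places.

0.8507

n = 6, Σp = 71.8, Σq = 67.7, Σp² = 976, Σq² = 860.67, Σpq = 900.59
nΣpq − ΣpΣq = 5403.54 − 4860.86 = 542.68
nΣp² − (Σp)² = 5856 − 5155.24 = 700.76; nΣq² − (Σq)² = 5164.02 − 4583.29 = 580.73
r = 542.68 / √(700.76 × 580.73) = 542.68 / 637.9282 ≈ 0.8507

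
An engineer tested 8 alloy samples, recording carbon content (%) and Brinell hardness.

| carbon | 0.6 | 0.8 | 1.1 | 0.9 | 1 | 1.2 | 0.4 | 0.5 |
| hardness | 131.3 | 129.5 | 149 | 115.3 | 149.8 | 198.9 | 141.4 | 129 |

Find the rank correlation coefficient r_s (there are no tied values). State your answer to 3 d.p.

Rank carbon: 3, 4, 7, 5, 6, 8, 1, 2
Rank hardness: 4, 3, 6, 1, 7, 8, 5, 2
d = rank(carbon) − rank(hardness): -1, 1, 1, 4, -1, 0, -4, 0; Σd² = 36
ρ = 1 − 6Σd² / [n(n²−1)] = 1 − 6×36 / (8×63) = 1 − 216/504 ≈ 0.571

0.571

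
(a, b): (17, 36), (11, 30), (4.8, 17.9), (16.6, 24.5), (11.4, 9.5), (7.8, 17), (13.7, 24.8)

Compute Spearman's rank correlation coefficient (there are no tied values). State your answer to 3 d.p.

Rank a: 7, 3, 1, 6, 4, 2, 5
Rank b: 7, 6, 3, 4, 1, 2, 5
d = rank(a) − rank(b): 0, -3, -2, 2, 3, 0, 0; Σd² = 26
ρ = 1 − 6Σd² / [n(n²−1)] = 1 − 6×26 / (7×48) = 1 − 156/336 ≈ 0.536

0.536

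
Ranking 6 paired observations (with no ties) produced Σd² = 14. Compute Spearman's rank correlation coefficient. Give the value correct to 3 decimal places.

0.600

ρ = 1 − 6Σd² / [n(n²−1)] = 1 − 6×14 / (6×35)
  = 1 − 84/210 = 1 − 0.4000 ≈ 0.600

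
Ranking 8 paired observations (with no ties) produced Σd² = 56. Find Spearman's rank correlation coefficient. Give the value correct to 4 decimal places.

0.3333

ρ = 1 − 6Σd² / [n(n²−1)] = 1 − 6×56 / (8×63)
  = 1 − 336/504 = 1 − 0.66667 ≈ 0.3333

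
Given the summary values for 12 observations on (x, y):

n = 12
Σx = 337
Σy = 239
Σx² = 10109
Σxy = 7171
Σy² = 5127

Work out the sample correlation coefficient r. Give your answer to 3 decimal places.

r = (nΣxy − ΣxΣy) / √[(nΣx² − (Σx)²)(nΣy² − (Σy)²)]
Numerator: 12×7171 − 337×239 = 5509
Denominator: √[(121308 − 113569)(61524 − 57121)] = √[7739 × 4403] = 5837.3639
r = 5509 / 5837.3639 ≈ 0.944

0.944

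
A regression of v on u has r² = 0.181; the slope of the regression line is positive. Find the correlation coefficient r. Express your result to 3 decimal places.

|r| = √0.181 = 0.425
The association is positive, so r = 0.425.

0.425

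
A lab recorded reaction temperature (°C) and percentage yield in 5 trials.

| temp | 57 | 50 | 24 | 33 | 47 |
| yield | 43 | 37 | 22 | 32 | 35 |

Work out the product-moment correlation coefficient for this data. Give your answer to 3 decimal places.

n = 5, Σx = 211, Σy = 169, Σx² = 9623, Σy² = 5951, Σxy = 7530
nΣxy − ΣxΣy = 37650 − 35659 = 1991
nΣx² − (Σx)² = 48115 − 44521 = 3594; nΣy² − (Σy)² = 29755 − 28561 = 1194
r = 1991 / √(3594 × 1194) = 1991 / 2071.5299 ≈ 0.961

0.961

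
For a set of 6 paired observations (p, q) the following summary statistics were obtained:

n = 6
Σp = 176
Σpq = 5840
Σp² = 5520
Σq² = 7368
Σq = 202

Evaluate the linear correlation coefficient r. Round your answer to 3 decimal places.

-0.190

r = (nΣpq − ΣpΣq) / √[(nΣp² − (Σp)²)(nΣq² − (Σq)²)]
Numerator: 6×5840 − 176×202 = -512
Denominator: √[(33120 − 30976)(44208 − 40804)] = √[2144 × 3404] = 2701.5136
r = -512 / 2701.5136 ≈ -0.190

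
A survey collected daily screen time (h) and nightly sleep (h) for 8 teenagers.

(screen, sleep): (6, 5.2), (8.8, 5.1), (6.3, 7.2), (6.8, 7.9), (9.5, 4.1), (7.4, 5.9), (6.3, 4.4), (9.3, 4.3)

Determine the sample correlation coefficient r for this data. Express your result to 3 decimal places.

-0.530

n = 8, Σx = 60.4, Σy = 44.1, Σx² = 470.56, Σy² = 256.77, Σxy = 325.48
nΣxy − ΣxΣy = 2603.84 − 2663.64 = -59.8
nΣx² − (Σx)² = 3764.48 − 3648.16 = 116.32; nΣy² − (Σy)² = 2054.16 − 1944.81 = 109.35
r = -59.8 / √(116.32 × 109.35) = -59.8 / 112.7812 ≈ -0.530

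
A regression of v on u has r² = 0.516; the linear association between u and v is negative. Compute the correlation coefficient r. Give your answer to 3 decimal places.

|r| = √0.516 = 0.718
The association is negative, so r = −0.718.

-0.718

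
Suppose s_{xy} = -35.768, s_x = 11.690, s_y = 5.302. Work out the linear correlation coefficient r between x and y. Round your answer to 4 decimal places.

-0.5771

r = Cov(x,y) / (s_x · s_y) = -35.768 / (11.690 × 5.302)
  = -35.768 / 61.9804 ≈ -0.5771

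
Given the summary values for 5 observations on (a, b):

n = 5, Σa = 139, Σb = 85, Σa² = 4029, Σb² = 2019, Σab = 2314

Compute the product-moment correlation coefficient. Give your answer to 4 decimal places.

-0.1593

r = (nΣab − ΣaΣb) / √[(nΣa² − (Σa)²)(nΣb² − (Σb)²)]
Numerator: 5×2314 − 139×85 = -245
Denominator: √[(20145 − 19321)(10095 − 7225)] = √[824 × 2870] = 1537.8166
r = -245 / 1537.8166 ≈ -0.1593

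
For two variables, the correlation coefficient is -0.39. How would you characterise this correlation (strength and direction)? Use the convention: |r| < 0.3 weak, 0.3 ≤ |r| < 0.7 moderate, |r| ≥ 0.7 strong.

r = -0.39 < 0 so the relationship is negative.
|r| = 0.39, which falls in the moderate range.

moderate negative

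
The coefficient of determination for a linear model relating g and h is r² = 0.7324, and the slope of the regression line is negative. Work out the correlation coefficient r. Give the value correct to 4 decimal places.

|r| = √0.7324 = 0.8558
The association is negative, so r = −0.8558.

-0.8558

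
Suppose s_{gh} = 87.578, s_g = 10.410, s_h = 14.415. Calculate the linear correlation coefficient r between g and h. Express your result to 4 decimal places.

r = Cov(g,h) / (s_g · s_h) = 87.578 / (10.410 × 14.415)
  = 87.578 / 150.0601 ≈ 0.5836

0.5836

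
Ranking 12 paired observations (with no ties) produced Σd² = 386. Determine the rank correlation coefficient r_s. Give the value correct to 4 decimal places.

-0.3497

ρ = 1 − 6Σd² / [n(n²−1)] = 1 − 6×386 / (12×143)
  = 1 − 2316/1716 = 1 − 1.34965 ≈ -0.3497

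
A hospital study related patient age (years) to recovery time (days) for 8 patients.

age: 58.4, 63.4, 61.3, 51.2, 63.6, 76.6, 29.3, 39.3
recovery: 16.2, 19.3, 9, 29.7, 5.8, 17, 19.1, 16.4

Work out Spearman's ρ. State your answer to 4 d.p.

Rank age: 4, 6, 5, 3, 7, 8, 1, 2
Rank recovery: 3, 7, 2, 8, 1, 5, 6, 4
d = rank(age) − rank(recovery): 1, -1, 3, -5, 6, 3, -5, -2; Σd² = 110
ρ = 1 − 6Σd² / [n(n²−1)] = 1 − 6×110 / (8×63) = 1 − 660/504 ≈ -0.3095

-0.3095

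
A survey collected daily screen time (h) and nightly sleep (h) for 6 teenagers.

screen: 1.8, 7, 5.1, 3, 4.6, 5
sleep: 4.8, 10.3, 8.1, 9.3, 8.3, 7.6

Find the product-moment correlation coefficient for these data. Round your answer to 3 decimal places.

n = 6, Σx = 26.5, Σy = 48.4, Σx² = 133.41, Σy² = 407.88, Σxy = 226.13
nΣxy − ΣxΣy = 1356.78 − 1282.6 = 74.18
nΣx² − (Σx)² = 800.46 − 702.25 = 98.21; nΣy² − (Σy)² = 2447.28 − 2342.56 = 104.72
r = 74.18 / √(98.21 × 104.72) = 74.18 / 101.4128 ≈ 0.731

0.731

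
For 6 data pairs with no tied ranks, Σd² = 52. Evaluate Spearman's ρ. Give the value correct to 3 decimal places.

ρ = 1 − 6Σd² / [n(n²−1)] = 1 − 6×52 / (6×35)
  = 1 − 312/210 = 1 − 1.4857 ≈ -0.486

-0.486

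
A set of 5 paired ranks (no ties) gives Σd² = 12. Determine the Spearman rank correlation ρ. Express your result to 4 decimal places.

ρ = 1 − 6Σd² / [n(n²−1)] = 1 − 6×12 / (5×24)
  = 1 − 72/120 = 1 − 0.60000 ≈ 0.4000

0.4000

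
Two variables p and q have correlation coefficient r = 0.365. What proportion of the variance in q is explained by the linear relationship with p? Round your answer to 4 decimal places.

r² = (0.365)² = 0.1332

0.1332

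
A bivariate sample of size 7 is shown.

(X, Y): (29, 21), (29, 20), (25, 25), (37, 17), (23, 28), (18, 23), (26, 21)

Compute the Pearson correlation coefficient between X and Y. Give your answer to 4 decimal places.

n = 7, ΣX = 187, ΣY = 155, ΣX² = 5205, ΣY² = 3509, ΣXY = 4047
nΣXY − ΣXΣY = 28329 − 28985 = -656
nΣX² − (ΣX)² = 36435 − 34969 = 1466; nΣY² − (ΣY)² = 24563 − 24025 = 538
r = -656 / √(1466 × 538) = -656 / 888.0923 ≈ -0.7387

-0.7387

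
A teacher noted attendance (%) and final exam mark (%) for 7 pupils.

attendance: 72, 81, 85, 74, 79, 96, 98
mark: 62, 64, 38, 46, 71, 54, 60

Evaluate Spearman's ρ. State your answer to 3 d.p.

-0.250

Rank attendance: 1, 4, 5, 2, 3, 6, 7
Rank mark: 5, 6, 1, 2, 7, 3, 4
d = rank(attendance) − rank(mark): -4, -2, 4, 0, -4, 3, 3; Σd² = 70
ρ = 1 − 6Σd² / [n(n²−1)] = 1 − 6×70 / (7×48) = 1 − 420/336 ≈ -0.250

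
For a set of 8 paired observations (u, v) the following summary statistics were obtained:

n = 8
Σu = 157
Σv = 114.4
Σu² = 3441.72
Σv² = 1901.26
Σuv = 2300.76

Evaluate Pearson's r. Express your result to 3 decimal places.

r = (nΣuv − ΣuΣv) / √[(nΣu² − (Σu)²)(nΣv² − (Σv)²)]
Numerator: 8×2300.76 − 157×114.4 = 445.28
Denominator: √[(27533.76 − 24649)(15210.08 − 13087.36)] = √[2884.76 × 2122.72] = 2474.5783
r = 445.28 / 2474.5783 ≈ 0.180

0.180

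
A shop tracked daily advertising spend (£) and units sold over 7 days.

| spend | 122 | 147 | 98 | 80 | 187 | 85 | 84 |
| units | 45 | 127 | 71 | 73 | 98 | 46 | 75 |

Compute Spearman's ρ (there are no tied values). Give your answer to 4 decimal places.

Rank spend: 5, 6, 4, 1, 7, 3, 2
Rank units: 1, 7, 3, 4, 6, 2, 5
d = rank(spend) − rank(units): 4, -1, 1, -3, 1, 1, -3; Σd² = 38
ρ = 1 − 6Σd² / [n(n²−1)] = 1 − 6×38 / (7×48) = 1 − 228/336 ≈ 0.3214

0.3214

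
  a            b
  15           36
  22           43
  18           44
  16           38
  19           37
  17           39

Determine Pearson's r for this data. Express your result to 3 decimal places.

n = 6, Σa = 107, Σb = 237, Σa² = 1939, Σb² = 9415, Σab = 4252
nΣab − ΣaΣb = 25512 − 25359 = 153
nΣa² − (Σa)² = 11634 − 11449 = 185; nΣb² − (Σb)² = 56490 − 56169 = 321
r = 153 / √(185 × 321) = 153 / 243.6904 ≈ 0.628

0.628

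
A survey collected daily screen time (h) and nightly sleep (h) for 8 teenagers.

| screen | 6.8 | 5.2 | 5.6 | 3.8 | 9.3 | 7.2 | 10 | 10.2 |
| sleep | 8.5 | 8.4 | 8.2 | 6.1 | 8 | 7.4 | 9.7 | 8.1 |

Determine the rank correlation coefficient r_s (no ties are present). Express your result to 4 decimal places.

0.2381

Rank screen: 4, 2, 3, 1, 6, 5, 7, 8
Rank sleep: 7, 6, 5, 1, 3, 2, 8, 4
d = rank(screen) − rank(sleep): -3, -4, -2, 0, 3, 3, -1, 4; Σd² = 64
ρ = 1 − 6Σd² / [n(n²−1)] = 1 − 6×64 / (8×63) = 1 − 384/504 ≈ 0.2381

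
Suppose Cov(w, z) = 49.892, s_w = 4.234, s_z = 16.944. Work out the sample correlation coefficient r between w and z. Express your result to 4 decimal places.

r = Cov(w,z) / (s_w · s_z) = 49.892 / (4.234 × 16.944)
  = 49.892 / 71.7409 ≈ 0.6954

0.6954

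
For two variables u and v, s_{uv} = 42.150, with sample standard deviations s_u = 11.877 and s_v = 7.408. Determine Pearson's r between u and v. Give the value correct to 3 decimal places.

r = Cov(u,v) / (s_u · s_v) = 42.150 / (11.877 × 7.408)
  = 42.150 / 87.9848 ≈ 0.479

0.479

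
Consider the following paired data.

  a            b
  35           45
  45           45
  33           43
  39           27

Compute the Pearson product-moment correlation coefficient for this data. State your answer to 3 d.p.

n = 4, Σa = 152, Σb = 160, Σa² = 5860, Σb² = 6628, Σab = 6072
nΣab − ΣaΣb = 24288 − 24320 = -32
nΣa² − (Σa)² = 23440 − 23104 = 336; nΣb² − (Σb)² = 26512 − 25600 = 912
r = -32 / √(336 × 912) = -32 / 553.5630 ≈ -0.058

-0.058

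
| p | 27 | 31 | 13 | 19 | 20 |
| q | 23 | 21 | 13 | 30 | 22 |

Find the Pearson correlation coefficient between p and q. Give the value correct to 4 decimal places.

n = 5, Σp = 110, Σq = 109, Σp² = 2620, Σq² = 2523, Σpq = 2451
nΣpq − ΣpΣq = 12255 − 11990 = 265
nΣp² − (Σp)² = 13100 − 12100 = 1000; nΣq² − (Σq)² = 12615 − 11881 = 734
r = 265 / √(1000 × 734) = 265 / 856.7380 ≈ 0.3093

0.3093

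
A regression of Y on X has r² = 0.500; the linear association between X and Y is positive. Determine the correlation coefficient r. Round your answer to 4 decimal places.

0.7071

|r| = √0.500 = 0.7071
The association is positive, so r = 0.7071.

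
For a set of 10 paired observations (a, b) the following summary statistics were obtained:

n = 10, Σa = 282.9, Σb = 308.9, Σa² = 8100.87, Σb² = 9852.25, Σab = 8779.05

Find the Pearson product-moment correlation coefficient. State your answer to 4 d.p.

r = (nΣab − ΣaΣb) / √[(nΣa² − (Σa)²)(nΣb² − (Σb)²)]
Numerator: 10×8779.05 − 282.9×308.9 = 402.69
Denominator: √[(81008.7 − 80032.41)(98522.5 − 95419.21)] = √[976.29 × 3103.29] = 1740.6065
r = 402.69 / 1740.6065 ≈ 0.2314

0.2314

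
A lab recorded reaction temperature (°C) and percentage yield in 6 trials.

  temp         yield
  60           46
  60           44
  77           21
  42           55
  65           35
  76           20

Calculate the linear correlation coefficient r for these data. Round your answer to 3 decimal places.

n = 6, Σx = 380, Σy = 221, Σx² = 24894, Σy² = 9143, Σxy = 13122
nΣxy − ΣxΣy = 78732 − 83980 = -5248
nΣx² − (Σx)² = 149364 − 144400 = 4964; nΣy² − (Σy)² = 54858 − 48841 = 6017
r = -5248 / √(4964 × 6017) = -5248 / 5465.1979 ≈ -0.960

-0.960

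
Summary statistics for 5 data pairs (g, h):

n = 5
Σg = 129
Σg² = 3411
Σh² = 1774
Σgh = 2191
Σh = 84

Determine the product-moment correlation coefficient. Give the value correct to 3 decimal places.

0.137

r = (nΣgh − ΣgΣh) / √[(nΣg² − (Σg)²)(nΣh² − (Σh)²)]
Numerator: 5×2191 − 129×84 = 119
Denominator: √[(17055 − 16641)(8870 − 7056)] = √[414 × 1814] = 866.6003
r = 119 / 866.6003 ≈ 0.137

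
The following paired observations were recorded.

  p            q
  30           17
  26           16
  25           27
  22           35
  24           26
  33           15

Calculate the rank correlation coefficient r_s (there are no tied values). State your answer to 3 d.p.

Rank p: 5, 4, 3, 1, 2, 6
Rank q: 3, 2, 5, 6, 4, 1
d = rank(p) − rank(q): 2, 2, -2, -5, -2, 5; Σd² = 66
ρ = 1 − 6Σd² / [n(n²−1)] = 1 − 6×66 / (6×35) = 1 − 396/210 ≈ -0.886

-0.886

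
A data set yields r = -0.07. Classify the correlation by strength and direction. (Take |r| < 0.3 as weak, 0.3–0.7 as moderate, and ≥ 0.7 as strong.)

weak negative

r = -0.07 < 0 so the relationship is negative.
|r| = 0.07, which falls in the weak range.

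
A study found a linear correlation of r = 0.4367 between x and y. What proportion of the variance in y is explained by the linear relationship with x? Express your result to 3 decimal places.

0.191

r² = (0.4367)² = 0.191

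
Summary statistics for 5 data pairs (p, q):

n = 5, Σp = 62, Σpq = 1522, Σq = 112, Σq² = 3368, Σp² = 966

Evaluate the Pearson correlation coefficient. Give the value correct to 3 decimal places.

0.324

r = (nΣpq − ΣpΣq) / √[(nΣp² − (Σp)²)(nΣq² − (Σq)²)]
Numerator: 5×1522 − 62×112 = 666
Denominator: √[(4830 − 3844)(16840 − 12544)] = √[986 × 4296] = 2058.1195
r = 666 / 2058.1195 ≈ 0.324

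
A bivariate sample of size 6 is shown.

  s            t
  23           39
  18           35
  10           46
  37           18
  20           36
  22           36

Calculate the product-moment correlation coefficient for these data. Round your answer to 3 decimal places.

n = 6, Σs = 130, Σt = 210, Σs² = 3206, Σt² = 7778, Σst = 4165
nΣst − ΣsΣt = 24990 − 27300 = -2310
nΣs² − (Σs)² = 19236 − 16900 = 2336; nΣt² − (Σt)² = 46668 − 44100 = 2568
r = -2310 / √(2336 × 2568) = -2310 / 2449.2546 ≈ -0.943

-0.943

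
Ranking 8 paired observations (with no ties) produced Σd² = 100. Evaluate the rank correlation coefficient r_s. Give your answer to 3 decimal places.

-0.190

ρ = 1 − 6Σd² / [n(n²−1)] = 1 − 6×100 / (8×63)
  = 1 − 600/504 = 1 − 1.1905 ≈ -0.190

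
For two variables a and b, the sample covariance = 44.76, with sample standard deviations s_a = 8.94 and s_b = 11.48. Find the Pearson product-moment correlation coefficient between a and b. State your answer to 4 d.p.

0.4361

r = Cov(a,b) / (s_a · s_b) = 44.76 / (8.94 × 11.48)
  = 44.76 / 102.6312 ≈ 0.4361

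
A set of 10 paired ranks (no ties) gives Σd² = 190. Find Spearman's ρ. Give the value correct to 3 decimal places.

ρ = 1 − 6Σd² / [n(n²−1)] = 1 − 6×190 / (10×99)
  = 1 − 1140/990 = 1 − 1.1515 ≈ -0.152

-0.152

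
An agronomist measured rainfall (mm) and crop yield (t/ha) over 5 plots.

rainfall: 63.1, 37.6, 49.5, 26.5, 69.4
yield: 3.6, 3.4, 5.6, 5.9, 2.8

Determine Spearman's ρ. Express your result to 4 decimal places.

-0.7000

Rank rainfall: 4, 2, 3, 1, 5
Rank yield: 3, 2, 4, 5, 1
d = rank(rainfall) − rank(yield): 1, 0, -1, -4, 4; Σd² = 34
ρ = 1 − 6Σd² / [n(n²−1)] = 1 − 6×34 / (5×24) = 1 − 204/120 ≈ -0.7000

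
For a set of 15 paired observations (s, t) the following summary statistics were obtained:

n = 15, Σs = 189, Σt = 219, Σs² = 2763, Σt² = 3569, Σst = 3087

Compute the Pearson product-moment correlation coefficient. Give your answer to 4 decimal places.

0.8700

r = (nΣst − ΣsΣt) / √[(nΣs² − (Σs)²)(nΣt² − (Σt)²)]
Numerator: 15×3087 − 189×219 = 4914
Denominator: √[(41445 − 35721)(53535 − 47961)] = √[5724 × 5574] = 5648.5021
r = 4914 / 5648.5021 ≈ 0.8700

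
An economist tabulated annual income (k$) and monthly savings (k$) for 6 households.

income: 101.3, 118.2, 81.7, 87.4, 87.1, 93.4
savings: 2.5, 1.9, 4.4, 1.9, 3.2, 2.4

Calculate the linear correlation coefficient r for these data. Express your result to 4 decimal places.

-0.6301

n = 6, Σx = 569.1, Σy = 16.3, Σx² = 54856.55, Σy² = 48.83, Σxy = 1506.25
nΣxy − ΣxΣy = 9037.5 − 9276.33 = -238.83
nΣx² − (Σx)² = 329139.3 − 323874.81 = 5264.49; nΣy² − (Σy)² = 292.98 − 265.69 = 27.29
r = -238.83 / √(5264.49 × 27.29) = -238.83 / 379.0355 ≈ -0.6301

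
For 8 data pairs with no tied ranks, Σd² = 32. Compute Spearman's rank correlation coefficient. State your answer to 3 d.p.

ρ = 1 − 6Σd² / [n(n²−1)] = 1 − 6×32 / (8×63)
  = 1 − 192/504 = 1 − 0.3810 ≈ 0.619

0.619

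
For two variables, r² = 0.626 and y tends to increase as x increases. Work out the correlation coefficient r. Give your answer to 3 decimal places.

|r| = √0.626 = 0.791
The association is positive, so r = 0.791.

0.791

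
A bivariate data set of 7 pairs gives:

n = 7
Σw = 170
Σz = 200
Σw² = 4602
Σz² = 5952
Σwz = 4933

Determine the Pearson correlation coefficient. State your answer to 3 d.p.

0.226

r = (nΣwz − ΣwΣz) / √[(nΣw² − (Σw)²)(nΣz² − (Σz)²)]
Numerator: 7×4933 − 170×200 = 531
Denominator: √[(32214 − 28900)(41664 − 40000)] = √[3314 × 1664] = 2348.2964
r = 531 / 2348.2964 ≈ 0.226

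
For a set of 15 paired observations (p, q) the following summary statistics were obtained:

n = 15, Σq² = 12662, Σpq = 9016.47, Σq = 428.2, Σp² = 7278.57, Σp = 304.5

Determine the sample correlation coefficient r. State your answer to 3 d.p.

r = (nΣpq − ΣpΣq) / √[(nΣp² − (Σp)²)(nΣq² − (Σq)²)]
Numerator: 15×9016.47 − 304.5×428.2 = 4860.15
Denominator: √[(109178.55 − 92720.25)(189930 − 183355.24)] = √[16458.3 × 6574.76] = 10402.3734
r = 4860.15 / 10402.3734 ≈ 0.467

0.467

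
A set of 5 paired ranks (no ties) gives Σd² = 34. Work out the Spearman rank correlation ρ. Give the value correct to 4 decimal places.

ρ = 1 − 6Σd² / [n(n²−1)] = 1 − 6×34 / (5×24)
  = 1 − 204/120 = 1 − 1.70000 ≈ -0.7000

-0.7000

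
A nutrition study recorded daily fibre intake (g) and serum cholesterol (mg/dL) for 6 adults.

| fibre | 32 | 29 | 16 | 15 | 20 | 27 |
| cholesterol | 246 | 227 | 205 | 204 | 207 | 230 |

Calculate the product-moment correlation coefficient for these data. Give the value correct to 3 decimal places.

n = 6, Σx = 139, Σy = 1319, Σx² = 3475, Σy² = 291435, Σxy = 31145
nΣxy − ΣxΣy = 186870 − 183341 = 3529
nΣx² − (Σx)² = 20850 − 19321 = 1529; nΣy² − (Σy)² = 1748610 − 1739761 = 8849
r = 3529 / √(1529 × 8849) = 3529 / 3678.3313 ≈ 0.959

0.959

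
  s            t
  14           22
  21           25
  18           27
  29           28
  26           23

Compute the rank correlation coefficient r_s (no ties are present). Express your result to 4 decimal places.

0.6000

Rank s: 1, 3, 2, 5, 4
Rank t: 1, 3, 4, 5, 2
d = rank(s) − rank(t): 0, 0, -2, 0, 2; Σd² = 8
ρ = 1 − 6Σd² / [n(n²−1)] = 1 − 6×8 / (5×24) = 1 − 48/120 ≈ 0.6000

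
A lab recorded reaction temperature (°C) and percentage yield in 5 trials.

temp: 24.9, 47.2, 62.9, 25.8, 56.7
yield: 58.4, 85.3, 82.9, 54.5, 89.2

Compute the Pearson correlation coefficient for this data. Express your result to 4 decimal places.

0.9217

n = 5, Σx = 217.5, Σy = 370.3, Σx² = 10684.79, Σy² = 28485.95, Σxy = 17158.47
nΣxy − ΣxΣy = 85792.35 − 80540.25 = 5252.1
nΣx² − (Σx)² = 53423.95 − 47306.25 = 6117.7; nΣy² − (Σy)² = 142429.75 − 137122.09 = 5307.66
r = 5252.1 / √(6117.7 × 5307.66) = 5252.1 / 5698.3043 ≈ 0.9217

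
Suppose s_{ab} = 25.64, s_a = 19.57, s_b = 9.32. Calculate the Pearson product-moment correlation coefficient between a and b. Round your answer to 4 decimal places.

0.1406

r = Cov(a,b) / (s_a · s_b) = 25.64 / (19.57 × 9.32)
  = 25.64 / 182.3924 ≈ 0.1406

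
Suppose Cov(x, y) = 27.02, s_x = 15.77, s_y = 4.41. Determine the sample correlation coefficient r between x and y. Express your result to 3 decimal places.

r = Cov(x,y) / (s_x · s_y) = 27.02 / (15.77 × 4.41)
  = 27.02 / 69.5457 ≈ 0.389

0.389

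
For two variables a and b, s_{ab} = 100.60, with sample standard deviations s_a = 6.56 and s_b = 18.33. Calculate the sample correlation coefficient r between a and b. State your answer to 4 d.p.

r = Cov(a,b) / (s_a · s_b) = 100.60 / (6.56 × 18.33)
  = 100.60 / 120.2448 ≈ 0.8366

0.8366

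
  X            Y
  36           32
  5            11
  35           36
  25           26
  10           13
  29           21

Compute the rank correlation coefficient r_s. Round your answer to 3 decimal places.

0.886

Rank X: 6, 1, 5, 3, 2, 4
Rank Y: 5, 1, 6, 4, 2, 3
d = rank(X) − rank(Y): 1, 0, -1, -1, 0, 1; Σd² = 4
ρ = 1 − 6Σd² / [n(n²−1)] = 1 − 6×4 / (6×35) = 1 − 24/210 ≈ 0.886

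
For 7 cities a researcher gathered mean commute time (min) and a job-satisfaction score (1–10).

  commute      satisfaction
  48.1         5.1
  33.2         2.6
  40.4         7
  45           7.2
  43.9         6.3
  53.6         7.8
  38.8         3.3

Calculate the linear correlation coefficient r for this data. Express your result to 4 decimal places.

0.7490

n = 7, Σx = 303, Σy = 39.3, Σx² = 13378.62, Σy² = 245.03, Σxy = 1761.12
nΣxy − ΣxΣy = 12327.84 − 11907.9 = 419.94
nΣx² − (Σx)² = 93650.34 − 91809 = 1841.34; nΣy² − (Σy)² = 1715.21 − 1544.49 = 170.72
r = 419.94 / √(1841.34 × 170.72) = 419.94 / 560.6724 ≈ 0.7490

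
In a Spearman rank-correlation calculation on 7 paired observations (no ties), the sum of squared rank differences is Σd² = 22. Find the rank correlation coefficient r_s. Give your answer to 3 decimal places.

ρ = 1 − 6Σd² / [n(n²−1)] = 1 − 6×22 / (7×48)
  = 1 − 132/336 = 1 − 0.3929 ≈ 0.607

0.607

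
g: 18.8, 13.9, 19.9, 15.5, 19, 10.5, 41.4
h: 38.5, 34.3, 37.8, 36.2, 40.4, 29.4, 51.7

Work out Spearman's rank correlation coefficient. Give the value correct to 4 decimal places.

Rank g: 4, 2, 6, 3, 5, 1, 7
Rank h: 5, 2, 4, 3, 6, 1, 7
d = rank(g) − rank(h): -1, 0, 2, 0, -1, 0, 0; Σd² = 6
ρ = 1 − 6Σd² / [n(n²−1)] = 1 − 6×6 / (7×48) = 1 − 36/336 ≈ 0.8929

0.8929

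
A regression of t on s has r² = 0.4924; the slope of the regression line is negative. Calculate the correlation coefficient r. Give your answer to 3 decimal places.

-0.702

|r| = √0.4924 = 0.702
The association is negative, so r = −0.702.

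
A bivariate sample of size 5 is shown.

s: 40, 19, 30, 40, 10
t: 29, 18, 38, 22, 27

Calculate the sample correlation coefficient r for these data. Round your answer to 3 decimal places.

n = 5, Σs = 139, Σt = 134, Σs² = 4561, Σt² = 3822, Σst = 3792
nΣst − ΣsΣt = 18960 − 18626 = 334
nΣs² − (Σs)² = 22805 − 19321 = 3484; nΣt² − (Σt)² = 19110 − 17956 = 1154
r = 334 / √(3484 × 1154) = 334 / 2005.1274 ≈ 0.167

0.167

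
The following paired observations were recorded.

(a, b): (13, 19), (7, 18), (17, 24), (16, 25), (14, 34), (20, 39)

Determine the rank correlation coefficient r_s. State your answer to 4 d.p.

0.7714

Rank a: 2, 1, 5, 4, 3, 6
Rank b: 2, 1, 3, 4, 5, 6
d = rank(a) − rank(b): 0, 0, 2, 0, -2, 0; Σd² = 8
ρ = 1 − 6Σd² / [n(n²−1)] = 1 − 6×8 / (6×35) = 1 − 48/210 ≈ 0.7714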